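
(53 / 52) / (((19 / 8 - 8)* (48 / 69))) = -0.26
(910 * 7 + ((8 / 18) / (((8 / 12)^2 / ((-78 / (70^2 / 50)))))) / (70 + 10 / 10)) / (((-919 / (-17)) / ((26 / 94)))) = 4897623211 / 150268447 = 32.59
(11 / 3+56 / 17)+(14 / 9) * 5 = 2255 / 153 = 14.74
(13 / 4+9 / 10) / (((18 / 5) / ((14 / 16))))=581 / 576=1.01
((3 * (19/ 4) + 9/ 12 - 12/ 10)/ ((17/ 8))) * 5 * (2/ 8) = 138/ 17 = 8.12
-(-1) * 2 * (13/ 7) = 26/ 7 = 3.71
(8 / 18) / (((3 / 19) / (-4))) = -304 / 27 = -11.26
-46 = -46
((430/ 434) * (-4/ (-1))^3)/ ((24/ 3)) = 1720/ 217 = 7.93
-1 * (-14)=14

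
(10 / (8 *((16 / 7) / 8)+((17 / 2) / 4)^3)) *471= 16880640 / 42583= 396.42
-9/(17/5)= -45/17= -2.65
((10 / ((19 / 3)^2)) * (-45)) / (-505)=810 / 36461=0.02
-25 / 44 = -0.57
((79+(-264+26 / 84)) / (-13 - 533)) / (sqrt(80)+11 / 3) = -85327 / 4578756+7757* sqrt(5) / 381563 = 0.03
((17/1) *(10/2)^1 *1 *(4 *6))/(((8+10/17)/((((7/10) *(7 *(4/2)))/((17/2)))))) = 19992/73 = 273.86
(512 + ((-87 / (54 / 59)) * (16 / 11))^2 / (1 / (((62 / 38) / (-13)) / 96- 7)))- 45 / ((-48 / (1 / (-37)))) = -573237483907811 / 4299424272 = -133328.89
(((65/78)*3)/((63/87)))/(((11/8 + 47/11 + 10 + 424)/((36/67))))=76560/18145141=0.00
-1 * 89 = -89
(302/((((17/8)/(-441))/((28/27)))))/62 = -1657376/1581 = -1048.31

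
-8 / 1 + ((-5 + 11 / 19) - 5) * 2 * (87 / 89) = -44674 / 1691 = -26.42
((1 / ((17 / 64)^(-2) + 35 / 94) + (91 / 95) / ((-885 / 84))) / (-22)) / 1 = 11158501 / 11073770475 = 0.00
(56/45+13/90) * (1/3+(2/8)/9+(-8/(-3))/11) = 5975/7128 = 0.84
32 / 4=8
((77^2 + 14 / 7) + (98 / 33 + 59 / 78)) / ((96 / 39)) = 5091995 / 2112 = 2410.98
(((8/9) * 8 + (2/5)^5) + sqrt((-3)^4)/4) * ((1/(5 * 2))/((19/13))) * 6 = 13705601/3562500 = 3.85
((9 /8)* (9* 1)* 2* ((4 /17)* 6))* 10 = 4860 /17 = 285.88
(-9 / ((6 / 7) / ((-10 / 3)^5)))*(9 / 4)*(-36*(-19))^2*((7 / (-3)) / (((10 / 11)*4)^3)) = -1765804425 / 8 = -220725553.12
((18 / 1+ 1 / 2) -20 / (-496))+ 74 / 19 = 52857 / 2356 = 22.44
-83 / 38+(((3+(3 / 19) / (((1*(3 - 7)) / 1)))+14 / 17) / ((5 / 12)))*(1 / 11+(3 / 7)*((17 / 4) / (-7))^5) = -37840971205 / 22528371712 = -1.68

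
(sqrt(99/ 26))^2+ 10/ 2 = 229/ 26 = 8.81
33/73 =0.45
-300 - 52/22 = -3326/11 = -302.36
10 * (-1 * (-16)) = 160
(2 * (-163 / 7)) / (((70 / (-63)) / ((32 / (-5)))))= -46944 / 175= -268.25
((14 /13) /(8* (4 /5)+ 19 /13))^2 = 100 /5329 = 0.02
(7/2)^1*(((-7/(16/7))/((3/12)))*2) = -343/4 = -85.75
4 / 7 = 0.57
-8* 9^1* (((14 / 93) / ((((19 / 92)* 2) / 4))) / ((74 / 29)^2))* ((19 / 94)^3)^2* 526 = -264525095471511 / 457459119347431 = -0.58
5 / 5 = 1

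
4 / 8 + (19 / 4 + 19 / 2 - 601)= -2345 / 4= -586.25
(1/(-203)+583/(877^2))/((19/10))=-6507800/2966530553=-0.00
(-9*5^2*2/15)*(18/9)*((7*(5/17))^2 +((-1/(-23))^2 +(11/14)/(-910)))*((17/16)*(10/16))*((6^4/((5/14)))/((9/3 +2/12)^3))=-108359359014618/5613151817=-19304.55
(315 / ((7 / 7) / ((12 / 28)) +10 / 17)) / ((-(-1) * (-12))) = -5355 / 596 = -8.98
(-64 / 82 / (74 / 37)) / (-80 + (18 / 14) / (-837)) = 10416 / 2135321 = 0.00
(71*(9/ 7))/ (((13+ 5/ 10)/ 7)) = 142/ 3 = 47.33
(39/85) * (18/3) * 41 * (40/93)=48.55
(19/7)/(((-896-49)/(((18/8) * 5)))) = -19/588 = -0.03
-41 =-41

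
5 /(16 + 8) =5 /24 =0.21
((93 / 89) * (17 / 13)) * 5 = 7905 / 1157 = 6.83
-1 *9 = -9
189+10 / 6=572 / 3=190.67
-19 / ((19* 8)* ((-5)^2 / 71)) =-71 / 200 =-0.36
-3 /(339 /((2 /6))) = -1 /339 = -0.00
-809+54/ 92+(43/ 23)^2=-851603/ 1058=-804.92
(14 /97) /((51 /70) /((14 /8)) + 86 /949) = 1627535 /5716598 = 0.28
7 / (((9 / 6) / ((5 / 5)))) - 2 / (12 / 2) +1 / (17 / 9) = 248 / 51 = 4.86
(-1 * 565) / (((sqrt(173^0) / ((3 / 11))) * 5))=-339 / 11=-30.82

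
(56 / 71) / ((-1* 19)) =-0.04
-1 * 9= -9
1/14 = 0.07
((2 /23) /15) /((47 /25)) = 10 /3243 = 0.00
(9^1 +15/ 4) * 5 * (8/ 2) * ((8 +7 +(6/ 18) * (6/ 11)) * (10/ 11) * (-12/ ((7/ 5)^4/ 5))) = -54968.06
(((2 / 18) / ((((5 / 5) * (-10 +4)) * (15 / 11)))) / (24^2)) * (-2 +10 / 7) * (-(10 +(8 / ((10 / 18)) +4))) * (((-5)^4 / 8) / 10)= -3905 / 1306368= -0.00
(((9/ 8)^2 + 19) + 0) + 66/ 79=106687/ 5056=21.10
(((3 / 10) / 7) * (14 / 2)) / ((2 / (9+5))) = 21 / 10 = 2.10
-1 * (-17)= 17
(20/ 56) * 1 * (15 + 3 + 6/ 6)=95/ 14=6.79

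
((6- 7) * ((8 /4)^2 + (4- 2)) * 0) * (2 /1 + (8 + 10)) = 0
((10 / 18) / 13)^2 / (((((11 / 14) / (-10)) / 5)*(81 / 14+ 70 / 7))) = -245000 / 33277959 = -0.01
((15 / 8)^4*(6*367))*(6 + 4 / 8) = 724595625 / 4096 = 176903.23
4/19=0.21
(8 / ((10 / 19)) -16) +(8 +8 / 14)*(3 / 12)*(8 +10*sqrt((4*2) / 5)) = 43.45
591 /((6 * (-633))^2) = 197 /4808268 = 0.00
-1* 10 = -10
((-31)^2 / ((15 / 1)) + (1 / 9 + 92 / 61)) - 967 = -2474107 / 2745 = -901.31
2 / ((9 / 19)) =38 / 9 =4.22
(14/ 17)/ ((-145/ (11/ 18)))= -77/ 22185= -0.00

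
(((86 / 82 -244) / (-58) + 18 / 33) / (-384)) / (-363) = 123839 / 3646215936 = 0.00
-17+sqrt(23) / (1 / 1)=-17+sqrt(23)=-12.20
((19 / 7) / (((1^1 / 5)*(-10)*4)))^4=130321 / 9834496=0.01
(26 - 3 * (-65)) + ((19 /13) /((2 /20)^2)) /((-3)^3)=75671 /351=215.59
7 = 7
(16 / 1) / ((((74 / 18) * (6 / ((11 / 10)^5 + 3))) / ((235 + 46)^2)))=109215144033 / 462500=236140.85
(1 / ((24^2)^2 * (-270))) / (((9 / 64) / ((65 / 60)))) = -13 / 151165440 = -0.00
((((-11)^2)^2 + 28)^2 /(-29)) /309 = -215179561 /8961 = -24012.90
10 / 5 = 2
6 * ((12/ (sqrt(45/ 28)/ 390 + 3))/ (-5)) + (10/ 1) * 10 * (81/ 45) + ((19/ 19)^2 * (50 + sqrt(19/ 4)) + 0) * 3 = 3744 * sqrt(35)/ 4258795 + 3 * sqrt(19)/ 2 + 276992022/ 851759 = 331.74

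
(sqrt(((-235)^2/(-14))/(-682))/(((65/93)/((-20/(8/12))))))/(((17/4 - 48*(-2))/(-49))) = 59220*sqrt(2387)/57343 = 50.46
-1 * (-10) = 10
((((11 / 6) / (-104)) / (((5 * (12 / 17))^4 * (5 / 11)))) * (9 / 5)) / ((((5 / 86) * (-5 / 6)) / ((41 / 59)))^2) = -31411283348929 / 339397500000000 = -0.09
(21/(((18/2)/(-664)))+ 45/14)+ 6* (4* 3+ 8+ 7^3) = 26539/42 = 631.88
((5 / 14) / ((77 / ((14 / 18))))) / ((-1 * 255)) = -1 / 70686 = -0.00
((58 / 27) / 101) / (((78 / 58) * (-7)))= -1682 / 744471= -0.00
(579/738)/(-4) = -193/984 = -0.20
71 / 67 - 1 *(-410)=27541 / 67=411.06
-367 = -367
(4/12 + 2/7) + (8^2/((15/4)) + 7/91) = 8082/455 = 17.76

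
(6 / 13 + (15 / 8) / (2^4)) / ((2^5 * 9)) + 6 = 319595 / 53248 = 6.00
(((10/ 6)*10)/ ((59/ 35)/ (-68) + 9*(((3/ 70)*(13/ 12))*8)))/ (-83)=-119000/ 1966353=-0.06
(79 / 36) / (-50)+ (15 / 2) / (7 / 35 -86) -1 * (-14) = 3569803 / 257400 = 13.87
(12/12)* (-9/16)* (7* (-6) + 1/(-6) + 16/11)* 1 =8061/352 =22.90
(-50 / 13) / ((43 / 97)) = -4850 / 559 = -8.68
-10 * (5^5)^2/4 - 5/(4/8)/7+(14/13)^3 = -750927739899/30758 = -24414062.68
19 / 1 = 19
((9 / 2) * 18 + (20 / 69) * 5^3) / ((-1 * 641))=-8089 / 44229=-0.18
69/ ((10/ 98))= 3381/ 5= 676.20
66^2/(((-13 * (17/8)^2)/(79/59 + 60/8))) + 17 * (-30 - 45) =-428006181/221663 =-1930.89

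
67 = 67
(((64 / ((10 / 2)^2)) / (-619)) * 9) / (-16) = 36 / 15475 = 0.00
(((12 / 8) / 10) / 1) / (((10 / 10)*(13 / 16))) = 12 / 65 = 0.18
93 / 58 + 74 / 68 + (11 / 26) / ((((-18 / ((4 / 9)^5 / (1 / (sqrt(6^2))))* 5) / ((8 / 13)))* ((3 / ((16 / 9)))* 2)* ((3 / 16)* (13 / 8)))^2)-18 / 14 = 9272893385633634267495652 / 6595373137788317050070175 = 1.41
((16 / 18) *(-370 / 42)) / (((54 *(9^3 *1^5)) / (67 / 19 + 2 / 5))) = -55204 / 70681653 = -0.00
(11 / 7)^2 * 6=726 / 49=14.82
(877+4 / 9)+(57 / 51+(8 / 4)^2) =135032 / 153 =882.56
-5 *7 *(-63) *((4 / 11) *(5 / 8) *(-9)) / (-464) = 99225 / 10208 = 9.72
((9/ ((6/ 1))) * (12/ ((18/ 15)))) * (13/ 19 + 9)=2760/ 19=145.26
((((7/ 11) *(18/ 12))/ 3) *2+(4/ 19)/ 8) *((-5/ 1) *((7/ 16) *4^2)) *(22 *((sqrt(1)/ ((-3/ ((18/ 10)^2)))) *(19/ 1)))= 52353/ 5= 10470.60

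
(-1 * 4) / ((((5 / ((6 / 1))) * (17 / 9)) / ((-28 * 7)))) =42336 / 85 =498.07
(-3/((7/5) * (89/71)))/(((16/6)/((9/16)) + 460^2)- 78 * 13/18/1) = -28755/3558455761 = -0.00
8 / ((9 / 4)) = 32 / 9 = 3.56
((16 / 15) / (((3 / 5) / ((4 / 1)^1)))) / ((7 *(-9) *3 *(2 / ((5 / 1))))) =-160 / 1701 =-0.09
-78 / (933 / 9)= -234 / 311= -0.75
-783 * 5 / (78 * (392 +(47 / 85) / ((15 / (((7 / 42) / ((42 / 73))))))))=-209648250 / 1637389403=-0.13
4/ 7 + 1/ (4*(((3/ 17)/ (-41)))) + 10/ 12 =-1587/ 28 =-56.68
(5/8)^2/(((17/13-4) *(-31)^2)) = -65/430528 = -0.00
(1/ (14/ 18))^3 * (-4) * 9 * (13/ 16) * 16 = -341172/ 343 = -994.67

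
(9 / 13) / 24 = 3 / 104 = 0.03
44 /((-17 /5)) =-220 /17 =-12.94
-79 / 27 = -2.93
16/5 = 3.20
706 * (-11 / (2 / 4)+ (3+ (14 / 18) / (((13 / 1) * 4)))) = -3136405 / 234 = -13403.44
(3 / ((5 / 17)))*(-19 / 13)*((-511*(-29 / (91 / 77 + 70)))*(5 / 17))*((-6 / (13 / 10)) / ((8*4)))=533995 / 4056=131.66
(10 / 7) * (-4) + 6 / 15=-186 / 35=-5.31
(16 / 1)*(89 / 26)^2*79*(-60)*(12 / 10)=-180218592 / 169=-1066382.20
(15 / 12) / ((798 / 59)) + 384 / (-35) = -173629 / 15960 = -10.88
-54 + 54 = 0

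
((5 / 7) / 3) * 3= 5 / 7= 0.71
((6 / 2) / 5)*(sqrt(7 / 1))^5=147*sqrt(7) / 5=77.79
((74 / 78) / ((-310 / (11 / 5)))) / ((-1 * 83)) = 407 / 5017350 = 0.00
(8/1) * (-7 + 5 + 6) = 32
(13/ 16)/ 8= 13/ 128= 0.10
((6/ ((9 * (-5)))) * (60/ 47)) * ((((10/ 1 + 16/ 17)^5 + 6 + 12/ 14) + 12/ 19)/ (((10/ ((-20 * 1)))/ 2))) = 947517157599360/ 8875526107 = 106756.17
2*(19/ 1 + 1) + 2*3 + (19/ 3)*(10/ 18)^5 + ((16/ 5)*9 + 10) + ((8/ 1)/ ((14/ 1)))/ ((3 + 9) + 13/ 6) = 1795541737/ 21080493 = 85.18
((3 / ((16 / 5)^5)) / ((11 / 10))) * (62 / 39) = 484375 / 37486592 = 0.01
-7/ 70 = -1/ 10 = -0.10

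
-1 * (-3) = 3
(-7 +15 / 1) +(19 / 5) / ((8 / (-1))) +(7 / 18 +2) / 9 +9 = 54401 / 3240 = 16.79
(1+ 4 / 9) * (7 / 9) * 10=910 / 81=11.23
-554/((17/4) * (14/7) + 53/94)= -13019/213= -61.12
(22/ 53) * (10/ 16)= 55/ 212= 0.26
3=3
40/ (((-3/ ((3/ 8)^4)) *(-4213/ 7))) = 945/ 2157056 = 0.00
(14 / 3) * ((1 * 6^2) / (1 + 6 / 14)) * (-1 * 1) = -588 / 5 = -117.60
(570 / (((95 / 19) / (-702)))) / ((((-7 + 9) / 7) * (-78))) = 3591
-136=-136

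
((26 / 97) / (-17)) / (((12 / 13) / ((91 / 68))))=-15379 / 672792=-0.02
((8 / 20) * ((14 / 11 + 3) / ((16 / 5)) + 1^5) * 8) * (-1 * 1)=-411 / 55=-7.47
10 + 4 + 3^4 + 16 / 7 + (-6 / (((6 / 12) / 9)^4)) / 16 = -39268.71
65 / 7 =9.29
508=508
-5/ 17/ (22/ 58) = -145/ 187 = -0.78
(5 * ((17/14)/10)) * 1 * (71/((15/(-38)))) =-109.20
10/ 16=5/ 8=0.62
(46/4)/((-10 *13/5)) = -23/52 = -0.44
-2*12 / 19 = -24 / 19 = -1.26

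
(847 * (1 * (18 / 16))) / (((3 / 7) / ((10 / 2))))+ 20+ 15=89215 / 8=11151.88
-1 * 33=-33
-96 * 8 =-768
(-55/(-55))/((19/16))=16/19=0.84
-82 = -82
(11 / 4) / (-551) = -11 / 2204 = -0.00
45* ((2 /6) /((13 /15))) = 225 /13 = 17.31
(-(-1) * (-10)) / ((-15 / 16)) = 32 / 3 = 10.67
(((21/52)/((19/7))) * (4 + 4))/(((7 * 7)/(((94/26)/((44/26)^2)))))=141/4598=0.03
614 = 614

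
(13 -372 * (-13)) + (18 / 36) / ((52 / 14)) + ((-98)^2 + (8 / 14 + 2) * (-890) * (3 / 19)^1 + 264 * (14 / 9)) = 300896789 / 20748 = 14502.45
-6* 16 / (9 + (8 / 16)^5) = -3072 / 289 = -10.63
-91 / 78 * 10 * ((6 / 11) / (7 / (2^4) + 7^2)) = -160 / 1243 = -0.13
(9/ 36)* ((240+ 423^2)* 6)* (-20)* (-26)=139751820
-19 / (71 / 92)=-1748 / 71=-24.62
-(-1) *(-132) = -132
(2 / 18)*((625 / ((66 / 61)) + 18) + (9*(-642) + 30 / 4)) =-170770 / 297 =-574.98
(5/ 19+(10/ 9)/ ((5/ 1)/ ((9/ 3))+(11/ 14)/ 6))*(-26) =-197210/ 8607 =-22.91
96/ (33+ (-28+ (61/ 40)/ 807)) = 3098880/ 161461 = 19.19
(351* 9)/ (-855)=-351/ 95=-3.69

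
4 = 4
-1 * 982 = -982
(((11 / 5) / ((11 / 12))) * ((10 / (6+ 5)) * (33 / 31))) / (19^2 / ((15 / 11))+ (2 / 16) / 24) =0.01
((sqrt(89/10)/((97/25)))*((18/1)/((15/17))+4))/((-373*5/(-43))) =0.43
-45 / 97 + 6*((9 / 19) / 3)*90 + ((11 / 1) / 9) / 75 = 84.82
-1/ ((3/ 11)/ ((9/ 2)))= -33/ 2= -16.50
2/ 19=0.11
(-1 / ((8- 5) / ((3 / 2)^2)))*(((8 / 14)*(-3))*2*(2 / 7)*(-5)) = -180 / 49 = -3.67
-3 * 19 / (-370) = 57 / 370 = 0.15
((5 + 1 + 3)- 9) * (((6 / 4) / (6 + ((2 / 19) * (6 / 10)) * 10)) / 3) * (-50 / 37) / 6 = 0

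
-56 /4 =-14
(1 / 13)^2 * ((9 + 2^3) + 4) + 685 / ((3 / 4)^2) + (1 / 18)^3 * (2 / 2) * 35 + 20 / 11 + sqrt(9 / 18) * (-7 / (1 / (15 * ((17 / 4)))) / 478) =13223891137 / 10841688 - 1785 * sqrt(2) / 3824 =1219.07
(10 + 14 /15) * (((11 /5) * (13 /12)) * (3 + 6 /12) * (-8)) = -164164 /225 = -729.62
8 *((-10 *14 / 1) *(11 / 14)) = -880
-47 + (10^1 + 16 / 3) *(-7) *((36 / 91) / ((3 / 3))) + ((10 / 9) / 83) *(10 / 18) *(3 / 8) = -10424807 / 116532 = -89.46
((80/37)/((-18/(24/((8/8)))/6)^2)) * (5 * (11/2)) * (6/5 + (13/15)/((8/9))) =306240/37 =8276.76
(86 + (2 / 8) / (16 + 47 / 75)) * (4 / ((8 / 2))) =429043 / 4988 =86.02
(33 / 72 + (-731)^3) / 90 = -9374829373 / 2160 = -4340198.78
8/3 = 2.67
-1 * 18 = -18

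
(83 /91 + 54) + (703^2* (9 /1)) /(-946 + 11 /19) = -7600625138 /1634633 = -4649.74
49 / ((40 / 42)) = 1029 / 20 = 51.45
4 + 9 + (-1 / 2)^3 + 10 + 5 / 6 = 569 / 24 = 23.71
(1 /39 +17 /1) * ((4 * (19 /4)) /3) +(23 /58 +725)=5654269 /6786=833.23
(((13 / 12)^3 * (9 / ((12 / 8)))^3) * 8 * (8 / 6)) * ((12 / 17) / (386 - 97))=35152 / 4913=7.15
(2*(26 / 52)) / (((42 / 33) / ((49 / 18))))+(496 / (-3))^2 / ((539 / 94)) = 92543519 / 19404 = 4769.30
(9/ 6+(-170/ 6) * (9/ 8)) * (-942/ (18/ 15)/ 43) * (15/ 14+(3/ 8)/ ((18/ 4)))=6167745/ 9632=640.34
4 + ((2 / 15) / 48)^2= 518401 / 129600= 4.00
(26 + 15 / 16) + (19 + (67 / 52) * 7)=11431 / 208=54.96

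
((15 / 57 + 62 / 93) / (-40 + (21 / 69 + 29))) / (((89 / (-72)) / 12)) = 58512 / 69331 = 0.84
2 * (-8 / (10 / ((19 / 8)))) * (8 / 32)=-19 / 20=-0.95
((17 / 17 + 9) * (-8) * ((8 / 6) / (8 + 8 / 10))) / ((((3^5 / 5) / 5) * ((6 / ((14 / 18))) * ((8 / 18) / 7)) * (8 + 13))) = -8750 / 72171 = -0.12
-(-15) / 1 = 15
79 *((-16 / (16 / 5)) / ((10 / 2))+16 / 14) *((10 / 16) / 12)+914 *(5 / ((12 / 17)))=1450345 / 224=6474.75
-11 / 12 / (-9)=11 / 108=0.10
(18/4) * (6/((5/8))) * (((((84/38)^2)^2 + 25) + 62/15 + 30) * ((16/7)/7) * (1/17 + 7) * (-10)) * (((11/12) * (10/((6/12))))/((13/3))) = -493509013493760/1411246109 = -349697.34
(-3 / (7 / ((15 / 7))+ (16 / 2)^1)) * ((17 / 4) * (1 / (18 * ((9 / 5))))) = -425 / 12168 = -0.03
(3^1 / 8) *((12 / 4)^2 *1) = 27 / 8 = 3.38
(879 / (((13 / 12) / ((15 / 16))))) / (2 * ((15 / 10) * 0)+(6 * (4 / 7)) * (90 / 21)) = 51.77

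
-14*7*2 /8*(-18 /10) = 441 /10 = 44.10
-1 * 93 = -93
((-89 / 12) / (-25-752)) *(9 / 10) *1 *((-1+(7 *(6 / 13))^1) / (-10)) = -2581 / 1346800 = -0.00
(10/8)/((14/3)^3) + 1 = 11111/10976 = 1.01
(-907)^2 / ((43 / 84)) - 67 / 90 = 1607034.51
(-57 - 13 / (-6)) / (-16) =329 / 96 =3.43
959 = 959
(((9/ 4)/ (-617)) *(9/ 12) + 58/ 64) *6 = 53517/ 9872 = 5.42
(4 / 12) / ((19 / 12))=4 / 19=0.21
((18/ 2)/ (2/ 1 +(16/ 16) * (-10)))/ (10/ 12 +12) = -27/ 308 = -0.09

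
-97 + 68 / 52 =-1244 / 13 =-95.69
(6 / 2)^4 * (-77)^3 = -36979173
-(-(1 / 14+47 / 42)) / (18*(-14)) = -25 / 5292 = -0.00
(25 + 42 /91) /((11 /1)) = 331 /143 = 2.31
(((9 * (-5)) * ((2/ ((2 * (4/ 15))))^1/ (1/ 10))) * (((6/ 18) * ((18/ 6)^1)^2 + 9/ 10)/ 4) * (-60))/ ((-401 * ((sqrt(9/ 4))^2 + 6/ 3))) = -394875/ 6817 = -57.93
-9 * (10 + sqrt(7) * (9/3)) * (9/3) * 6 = -1620 - 486 * sqrt(7) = -2905.84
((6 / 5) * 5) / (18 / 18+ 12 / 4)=3 / 2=1.50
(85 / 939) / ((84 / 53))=4505 / 78876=0.06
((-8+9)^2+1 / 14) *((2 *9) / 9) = 15 / 7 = 2.14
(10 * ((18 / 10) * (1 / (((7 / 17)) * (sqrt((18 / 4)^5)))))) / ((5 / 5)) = 136 * sqrt(2) / 189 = 1.02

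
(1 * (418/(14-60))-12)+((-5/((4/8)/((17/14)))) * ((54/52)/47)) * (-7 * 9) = -117605/28106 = -4.18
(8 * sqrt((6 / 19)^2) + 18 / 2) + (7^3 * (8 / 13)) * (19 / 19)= 54983 / 247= 222.60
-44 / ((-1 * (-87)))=-44 / 87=-0.51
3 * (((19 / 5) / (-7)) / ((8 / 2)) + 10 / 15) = 223 / 140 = 1.59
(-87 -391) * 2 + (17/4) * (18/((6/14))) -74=-1703/2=-851.50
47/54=0.87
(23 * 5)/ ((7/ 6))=98.57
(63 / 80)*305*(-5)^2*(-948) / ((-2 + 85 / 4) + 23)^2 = -91079100 / 28561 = -3188.93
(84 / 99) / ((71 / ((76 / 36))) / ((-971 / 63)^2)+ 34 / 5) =2507957060 / 20517955953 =0.12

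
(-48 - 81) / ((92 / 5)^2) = -3225 / 8464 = -0.38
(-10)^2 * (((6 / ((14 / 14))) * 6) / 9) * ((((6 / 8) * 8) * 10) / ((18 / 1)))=4000 / 3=1333.33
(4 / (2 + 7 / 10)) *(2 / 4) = 0.74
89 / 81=1.10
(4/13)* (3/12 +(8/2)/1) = 17/13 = 1.31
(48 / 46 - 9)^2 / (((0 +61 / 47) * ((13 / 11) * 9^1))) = 4.59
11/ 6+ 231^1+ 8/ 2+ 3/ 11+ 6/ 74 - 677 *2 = -2727257/ 2442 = -1116.81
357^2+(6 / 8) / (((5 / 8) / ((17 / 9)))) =127451.27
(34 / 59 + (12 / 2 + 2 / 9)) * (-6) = -7220 / 177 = -40.79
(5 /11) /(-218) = -5 /2398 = -0.00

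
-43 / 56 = -0.77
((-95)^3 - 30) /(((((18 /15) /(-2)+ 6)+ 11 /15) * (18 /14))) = -30009175 /276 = -108728.89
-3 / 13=-0.23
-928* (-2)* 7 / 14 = 928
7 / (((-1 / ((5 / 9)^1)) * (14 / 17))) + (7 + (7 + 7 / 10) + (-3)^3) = -766 / 45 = -17.02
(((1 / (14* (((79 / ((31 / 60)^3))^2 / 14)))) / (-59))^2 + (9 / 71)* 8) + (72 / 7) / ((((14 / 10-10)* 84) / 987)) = -82242993367511031912056215654903057669 / 6307427065639883379388416000000000000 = -13.04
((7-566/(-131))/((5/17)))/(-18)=-25211/11790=-2.14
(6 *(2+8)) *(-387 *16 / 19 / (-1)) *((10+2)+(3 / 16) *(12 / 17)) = 76626000 / 323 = 237232.20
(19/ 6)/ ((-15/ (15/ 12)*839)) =-19/ 60408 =-0.00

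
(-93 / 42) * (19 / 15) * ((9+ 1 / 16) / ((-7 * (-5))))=-17081 / 23520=-0.73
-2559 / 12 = -853 / 4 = -213.25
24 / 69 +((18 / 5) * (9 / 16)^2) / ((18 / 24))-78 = -280171 / 3680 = -76.13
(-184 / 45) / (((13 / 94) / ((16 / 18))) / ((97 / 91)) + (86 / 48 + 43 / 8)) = -13421696 / 24003555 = -0.56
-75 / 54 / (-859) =25 / 15462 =0.00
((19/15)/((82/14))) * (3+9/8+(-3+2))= 665/984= 0.68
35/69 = 0.51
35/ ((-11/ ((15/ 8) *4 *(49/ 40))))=-5145/ 176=-29.23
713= 713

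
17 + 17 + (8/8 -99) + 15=-49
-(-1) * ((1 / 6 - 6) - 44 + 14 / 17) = -49.01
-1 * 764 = -764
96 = 96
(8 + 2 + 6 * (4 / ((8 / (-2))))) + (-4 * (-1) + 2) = 10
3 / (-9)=-1 / 3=-0.33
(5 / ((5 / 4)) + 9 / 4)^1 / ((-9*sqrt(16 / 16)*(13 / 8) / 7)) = -350 / 117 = -2.99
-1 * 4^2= -16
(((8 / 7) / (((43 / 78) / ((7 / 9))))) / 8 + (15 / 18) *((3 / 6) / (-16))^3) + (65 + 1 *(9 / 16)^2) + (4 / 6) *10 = 72.18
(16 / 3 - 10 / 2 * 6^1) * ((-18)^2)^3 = -838968192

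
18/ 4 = 9/ 2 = 4.50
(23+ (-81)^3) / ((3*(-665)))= 531418 / 1995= 266.37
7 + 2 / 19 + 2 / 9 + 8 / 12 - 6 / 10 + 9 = 14017 / 855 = 16.39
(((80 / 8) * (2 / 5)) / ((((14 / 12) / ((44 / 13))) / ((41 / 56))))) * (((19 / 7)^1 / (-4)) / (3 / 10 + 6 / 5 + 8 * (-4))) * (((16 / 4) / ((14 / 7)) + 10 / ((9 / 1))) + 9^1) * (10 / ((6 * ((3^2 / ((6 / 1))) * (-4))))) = -4670105 / 7343973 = -0.64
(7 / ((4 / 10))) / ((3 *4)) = 35 / 24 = 1.46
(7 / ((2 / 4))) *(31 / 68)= 217 / 34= 6.38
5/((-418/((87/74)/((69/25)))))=-3625/711436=-0.01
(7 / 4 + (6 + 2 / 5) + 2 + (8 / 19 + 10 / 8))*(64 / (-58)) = -35936 / 2755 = -13.04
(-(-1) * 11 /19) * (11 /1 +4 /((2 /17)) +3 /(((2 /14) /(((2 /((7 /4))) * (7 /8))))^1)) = 726 /19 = 38.21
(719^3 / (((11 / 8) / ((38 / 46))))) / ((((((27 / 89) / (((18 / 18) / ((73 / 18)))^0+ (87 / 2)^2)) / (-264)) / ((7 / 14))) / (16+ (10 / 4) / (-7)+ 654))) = -59498805729266712500 / 483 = -123185933186887603.52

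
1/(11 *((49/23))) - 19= -10218/539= -18.96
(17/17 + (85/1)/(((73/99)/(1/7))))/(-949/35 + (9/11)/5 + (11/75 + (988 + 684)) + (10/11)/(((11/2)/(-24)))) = 81003450/7610912621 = 0.01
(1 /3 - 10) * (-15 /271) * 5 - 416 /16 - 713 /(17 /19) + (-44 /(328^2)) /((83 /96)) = -527215027024 /642782461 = -820.21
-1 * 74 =-74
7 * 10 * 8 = 560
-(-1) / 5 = 1 / 5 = 0.20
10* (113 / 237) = 1130 / 237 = 4.77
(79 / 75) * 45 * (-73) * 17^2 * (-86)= 429999054 / 5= 85999810.80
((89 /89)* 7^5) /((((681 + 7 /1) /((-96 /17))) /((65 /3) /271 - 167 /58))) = 2218540807 /5744929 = 386.17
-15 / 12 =-5 / 4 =-1.25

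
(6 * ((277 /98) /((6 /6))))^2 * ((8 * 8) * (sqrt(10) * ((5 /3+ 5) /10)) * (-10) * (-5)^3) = 36829920000 * sqrt(10) /2401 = 48507469.07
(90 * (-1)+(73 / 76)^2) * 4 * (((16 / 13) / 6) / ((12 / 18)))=-514511 / 4693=-109.63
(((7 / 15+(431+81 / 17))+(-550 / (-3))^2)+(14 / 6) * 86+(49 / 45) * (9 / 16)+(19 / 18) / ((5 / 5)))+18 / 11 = 512399651 / 14960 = 34251.31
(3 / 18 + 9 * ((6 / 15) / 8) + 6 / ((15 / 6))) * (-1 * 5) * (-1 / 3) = 181 / 36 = 5.03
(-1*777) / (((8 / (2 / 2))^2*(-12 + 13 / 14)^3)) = 266511 / 29791000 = 0.01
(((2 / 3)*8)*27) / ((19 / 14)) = 106.11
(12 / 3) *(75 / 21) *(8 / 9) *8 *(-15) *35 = -160000 / 3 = -53333.33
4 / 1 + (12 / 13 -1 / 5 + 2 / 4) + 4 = 1199 / 130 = 9.22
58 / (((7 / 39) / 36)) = 81432 / 7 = 11633.14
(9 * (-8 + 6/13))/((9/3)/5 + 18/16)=-11760/299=-39.33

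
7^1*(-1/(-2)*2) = 7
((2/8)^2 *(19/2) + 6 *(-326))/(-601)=62573/19232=3.25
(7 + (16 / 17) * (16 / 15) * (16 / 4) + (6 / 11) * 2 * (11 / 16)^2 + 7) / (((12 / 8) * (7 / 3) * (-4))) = -302431 / 228480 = -1.32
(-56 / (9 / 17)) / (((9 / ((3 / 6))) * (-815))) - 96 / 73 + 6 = 22611878 / 4819095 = 4.69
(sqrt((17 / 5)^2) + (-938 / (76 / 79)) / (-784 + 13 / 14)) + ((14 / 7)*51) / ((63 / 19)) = 774393824 / 21871185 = 35.41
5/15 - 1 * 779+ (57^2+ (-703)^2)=1490038/3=496679.33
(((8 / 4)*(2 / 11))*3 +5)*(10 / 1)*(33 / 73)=2010 / 73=27.53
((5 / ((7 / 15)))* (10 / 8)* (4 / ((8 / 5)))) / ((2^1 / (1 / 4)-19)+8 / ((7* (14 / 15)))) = -13125 / 3832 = -3.43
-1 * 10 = -10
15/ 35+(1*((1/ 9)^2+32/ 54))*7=2644/ 567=4.66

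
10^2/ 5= 20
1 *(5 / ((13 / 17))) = 85 / 13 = 6.54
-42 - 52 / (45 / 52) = -4594 / 45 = -102.09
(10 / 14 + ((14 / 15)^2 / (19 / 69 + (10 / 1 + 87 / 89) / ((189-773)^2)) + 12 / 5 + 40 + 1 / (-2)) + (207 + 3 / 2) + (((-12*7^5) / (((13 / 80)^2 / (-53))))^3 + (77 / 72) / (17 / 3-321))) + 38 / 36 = 200110984526786745313733922143651568018866200969 / 3016818435842688531600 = 66331795824792386516873240.00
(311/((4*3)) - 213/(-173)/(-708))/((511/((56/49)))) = 906904/15647331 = 0.06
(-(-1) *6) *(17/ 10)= 51/ 5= 10.20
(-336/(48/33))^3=-12326391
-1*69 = -69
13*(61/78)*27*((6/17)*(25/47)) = 41175/799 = 51.53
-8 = -8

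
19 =19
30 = 30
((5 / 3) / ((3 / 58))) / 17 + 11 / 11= 443 / 153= 2.90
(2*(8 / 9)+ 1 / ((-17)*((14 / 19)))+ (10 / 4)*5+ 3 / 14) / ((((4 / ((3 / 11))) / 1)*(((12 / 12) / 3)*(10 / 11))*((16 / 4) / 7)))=30871 / 5440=5.67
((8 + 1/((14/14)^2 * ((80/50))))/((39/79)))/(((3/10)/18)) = 27255/26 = 1048.27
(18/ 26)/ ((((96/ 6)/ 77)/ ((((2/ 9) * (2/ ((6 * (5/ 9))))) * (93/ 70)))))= 3069/ 5200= 0.59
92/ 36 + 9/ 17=472/ 153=3.08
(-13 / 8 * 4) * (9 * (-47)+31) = 2548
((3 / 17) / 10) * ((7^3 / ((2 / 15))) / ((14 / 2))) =441 / 68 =6.49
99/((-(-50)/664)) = 32868/25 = 1314.72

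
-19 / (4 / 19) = -361 / 4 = -90.25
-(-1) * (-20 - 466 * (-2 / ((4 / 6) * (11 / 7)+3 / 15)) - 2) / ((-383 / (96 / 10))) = -4558944 / 250865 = -18.17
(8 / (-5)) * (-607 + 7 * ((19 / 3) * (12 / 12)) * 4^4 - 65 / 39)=-257776 / 15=-17185.07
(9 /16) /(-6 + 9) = 3 /16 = 0.19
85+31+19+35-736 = -566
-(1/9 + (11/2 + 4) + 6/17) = -3049/306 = -9.96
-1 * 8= -8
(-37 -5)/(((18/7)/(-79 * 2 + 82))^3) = 263495344/243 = 1084342.98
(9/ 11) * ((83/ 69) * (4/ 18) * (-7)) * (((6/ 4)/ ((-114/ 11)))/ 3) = 581/ 7866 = 0.07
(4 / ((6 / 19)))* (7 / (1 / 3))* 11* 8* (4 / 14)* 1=6688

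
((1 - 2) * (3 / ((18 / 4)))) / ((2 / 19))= -6.33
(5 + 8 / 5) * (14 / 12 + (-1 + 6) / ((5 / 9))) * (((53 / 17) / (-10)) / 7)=-35563 / 11900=-2.99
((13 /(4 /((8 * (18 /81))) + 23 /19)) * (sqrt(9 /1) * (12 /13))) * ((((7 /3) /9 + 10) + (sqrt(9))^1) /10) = 54416 /3945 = 13.79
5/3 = 1.67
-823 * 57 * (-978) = 45878958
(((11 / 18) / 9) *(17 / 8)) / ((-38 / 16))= -187 / 3078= -0.06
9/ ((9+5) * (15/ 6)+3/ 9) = 27/ 106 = 0.25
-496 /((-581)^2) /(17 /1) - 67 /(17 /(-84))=1899792812 /5738537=331.06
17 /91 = 0.19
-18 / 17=-1.06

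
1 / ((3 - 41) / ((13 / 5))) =-13 / 190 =-0.07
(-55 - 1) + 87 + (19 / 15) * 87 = 706 / 5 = 141.20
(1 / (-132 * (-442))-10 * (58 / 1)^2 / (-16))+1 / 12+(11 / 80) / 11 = 408912841 / 194480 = 2102.60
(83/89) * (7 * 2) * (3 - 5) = -2324/89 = -26.11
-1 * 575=-575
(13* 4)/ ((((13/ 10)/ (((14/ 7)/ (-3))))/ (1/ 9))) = -80/ 27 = -2.96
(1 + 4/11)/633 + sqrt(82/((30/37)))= 10.06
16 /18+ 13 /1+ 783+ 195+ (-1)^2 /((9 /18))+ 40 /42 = 62675 /63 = 994.84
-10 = -10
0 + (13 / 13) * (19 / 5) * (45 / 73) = 171 / 73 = 2.34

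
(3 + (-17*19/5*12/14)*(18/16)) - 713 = -108121/140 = -772.29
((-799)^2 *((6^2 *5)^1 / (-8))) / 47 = -611235 / 2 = -305617.50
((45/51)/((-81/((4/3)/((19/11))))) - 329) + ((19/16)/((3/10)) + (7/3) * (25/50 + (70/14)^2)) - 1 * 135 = -400.55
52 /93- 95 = -8783 /93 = -94.44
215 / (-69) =-3.12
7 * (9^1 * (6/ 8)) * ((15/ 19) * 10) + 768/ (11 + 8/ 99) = 18439191/ 41686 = 442.34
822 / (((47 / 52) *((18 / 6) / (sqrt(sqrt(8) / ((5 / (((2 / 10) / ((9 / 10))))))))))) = 28496 *2^(1 / 4) *sqrt(5) / 705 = 107.48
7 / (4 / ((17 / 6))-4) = -119 / 44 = -2.70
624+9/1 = 633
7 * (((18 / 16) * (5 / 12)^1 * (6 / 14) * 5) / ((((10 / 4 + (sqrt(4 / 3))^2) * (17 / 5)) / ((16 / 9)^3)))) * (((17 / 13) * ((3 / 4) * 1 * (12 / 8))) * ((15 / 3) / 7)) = 20000 / 6279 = 3.19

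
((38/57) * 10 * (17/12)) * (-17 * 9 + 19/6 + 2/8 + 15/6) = -1389.12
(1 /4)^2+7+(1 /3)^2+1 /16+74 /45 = 8.88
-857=-857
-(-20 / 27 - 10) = 290 / 27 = 10.74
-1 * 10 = -10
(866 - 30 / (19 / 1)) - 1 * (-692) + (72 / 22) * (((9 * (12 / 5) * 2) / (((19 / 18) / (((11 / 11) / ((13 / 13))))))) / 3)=1673116 / 1045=1601.07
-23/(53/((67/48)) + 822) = -1541/57618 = -0.03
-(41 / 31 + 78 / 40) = -2029 / 620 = -3.27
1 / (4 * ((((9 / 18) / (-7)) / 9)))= -63 / 2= -31.50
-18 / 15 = -6 / 5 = -1.20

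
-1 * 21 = -21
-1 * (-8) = 8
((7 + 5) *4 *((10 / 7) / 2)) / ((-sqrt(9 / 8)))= -32.32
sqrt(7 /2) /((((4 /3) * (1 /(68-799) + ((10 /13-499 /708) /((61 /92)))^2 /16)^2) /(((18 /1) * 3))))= 1075190854127777095598211576384 * sqrt(14) /32125919549614240795225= 125225856.81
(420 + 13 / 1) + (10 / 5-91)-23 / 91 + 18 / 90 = 343.95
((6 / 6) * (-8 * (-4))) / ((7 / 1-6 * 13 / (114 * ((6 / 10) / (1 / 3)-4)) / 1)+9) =6688 / 3409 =1.96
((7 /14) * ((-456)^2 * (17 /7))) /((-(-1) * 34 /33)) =1715472 /7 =245067.43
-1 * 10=-10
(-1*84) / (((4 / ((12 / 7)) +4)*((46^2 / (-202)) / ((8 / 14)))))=7272 / 10051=0.72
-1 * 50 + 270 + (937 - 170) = 987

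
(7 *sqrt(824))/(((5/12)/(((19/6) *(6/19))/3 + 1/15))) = 336 *sqrt(206)/25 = 192.90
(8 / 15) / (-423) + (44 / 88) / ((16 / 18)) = 56977 / 101520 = 0.56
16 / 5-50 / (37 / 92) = -22408 / 185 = -121.12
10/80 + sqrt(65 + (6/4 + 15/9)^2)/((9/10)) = 1/8 + 5 * sqrt(2701)/27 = 9.75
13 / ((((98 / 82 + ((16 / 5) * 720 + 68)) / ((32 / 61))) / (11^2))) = 2063776 / 5935361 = 0.35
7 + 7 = 14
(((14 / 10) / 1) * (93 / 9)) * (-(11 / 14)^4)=-453871 / 82320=-5.51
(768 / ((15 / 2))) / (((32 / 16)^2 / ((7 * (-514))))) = -460544 / 5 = -92108.80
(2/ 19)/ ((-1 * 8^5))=-1/ 311296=-0.00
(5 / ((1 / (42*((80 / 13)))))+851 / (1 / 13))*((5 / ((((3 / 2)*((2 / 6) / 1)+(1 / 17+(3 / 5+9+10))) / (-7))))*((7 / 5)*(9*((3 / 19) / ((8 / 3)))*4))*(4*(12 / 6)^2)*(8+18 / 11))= -91901540273760 / 9311159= -9870043.06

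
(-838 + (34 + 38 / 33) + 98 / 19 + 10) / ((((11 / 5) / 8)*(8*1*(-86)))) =1234705 / 296571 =4.16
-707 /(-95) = 707 /95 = 7.44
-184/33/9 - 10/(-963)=-19358/31779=-0.61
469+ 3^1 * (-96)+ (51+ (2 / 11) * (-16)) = 2520 / 11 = 229.09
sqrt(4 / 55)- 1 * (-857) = 2 * sqrt(55) / 55 + 857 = 857.27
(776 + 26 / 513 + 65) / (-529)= -431459 / 271377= -1.59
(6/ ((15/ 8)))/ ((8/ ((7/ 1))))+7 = 49/ 5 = 9.80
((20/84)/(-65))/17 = -1/4641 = -0.00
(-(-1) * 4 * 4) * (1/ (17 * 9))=16/ 153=0.10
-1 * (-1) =1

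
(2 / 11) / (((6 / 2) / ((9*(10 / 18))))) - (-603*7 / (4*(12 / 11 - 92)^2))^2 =151391739820327 / 528000000000000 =0.29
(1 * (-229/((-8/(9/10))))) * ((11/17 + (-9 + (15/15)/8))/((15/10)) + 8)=352431/5440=64.79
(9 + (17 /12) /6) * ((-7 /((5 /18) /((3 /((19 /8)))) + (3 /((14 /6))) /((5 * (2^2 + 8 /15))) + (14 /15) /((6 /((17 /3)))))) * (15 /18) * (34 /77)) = -67264750 /3274491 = -20.54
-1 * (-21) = 21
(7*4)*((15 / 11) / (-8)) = -105 / 22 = -4.77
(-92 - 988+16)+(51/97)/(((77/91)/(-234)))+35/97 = -1290045/1067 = -1209.04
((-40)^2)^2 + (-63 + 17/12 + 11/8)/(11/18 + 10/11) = 3082192315/1204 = 2559960.39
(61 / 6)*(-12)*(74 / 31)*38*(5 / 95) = -18056 / 31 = -582.45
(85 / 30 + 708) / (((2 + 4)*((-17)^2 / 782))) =98095 / 306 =320.57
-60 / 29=-2.07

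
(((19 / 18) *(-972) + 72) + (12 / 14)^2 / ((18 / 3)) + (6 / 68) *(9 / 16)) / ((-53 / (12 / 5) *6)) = 25425237 / 3531920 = 7.20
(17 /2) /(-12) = -0.71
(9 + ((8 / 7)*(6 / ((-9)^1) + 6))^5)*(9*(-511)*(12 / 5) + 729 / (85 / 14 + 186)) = -92927233.10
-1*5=-5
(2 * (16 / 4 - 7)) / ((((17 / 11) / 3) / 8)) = -93.18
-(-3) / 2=3 / 2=1.50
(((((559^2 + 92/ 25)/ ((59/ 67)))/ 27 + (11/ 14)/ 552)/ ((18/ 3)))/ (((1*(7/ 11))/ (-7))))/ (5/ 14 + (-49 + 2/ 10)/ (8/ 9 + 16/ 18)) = 889.35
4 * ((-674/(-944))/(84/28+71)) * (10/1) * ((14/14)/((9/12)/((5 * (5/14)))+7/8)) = 168500/565397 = 0.30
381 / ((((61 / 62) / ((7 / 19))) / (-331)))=-54732174 / 1159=-47223.62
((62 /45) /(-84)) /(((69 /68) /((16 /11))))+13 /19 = 0.66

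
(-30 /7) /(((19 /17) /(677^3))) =-158247253830 /133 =-1189828976.17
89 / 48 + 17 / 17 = 137 / 48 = 2.85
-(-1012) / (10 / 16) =8096 / 5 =1619.20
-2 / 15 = -0.13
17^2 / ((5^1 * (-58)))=-289 / 290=-1.00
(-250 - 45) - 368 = -663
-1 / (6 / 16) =-8 / 3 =-2.67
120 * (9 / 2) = 540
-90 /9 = -10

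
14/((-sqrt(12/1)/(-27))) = 109.12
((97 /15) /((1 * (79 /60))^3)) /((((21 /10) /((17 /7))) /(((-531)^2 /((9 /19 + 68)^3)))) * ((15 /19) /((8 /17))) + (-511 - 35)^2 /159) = 967210518383723520 /640676286182916087587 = 0.00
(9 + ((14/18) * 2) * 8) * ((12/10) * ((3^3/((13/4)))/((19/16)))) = 222336/1235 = 180.03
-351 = -351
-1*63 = -63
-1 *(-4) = 4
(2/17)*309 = 618/17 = 36.35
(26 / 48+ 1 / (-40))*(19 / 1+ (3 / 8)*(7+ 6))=5921 / 480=12.34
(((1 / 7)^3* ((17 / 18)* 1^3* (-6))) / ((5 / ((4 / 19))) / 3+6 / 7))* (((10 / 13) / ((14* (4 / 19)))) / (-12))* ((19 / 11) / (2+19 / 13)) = 6137 / 300315708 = 0.00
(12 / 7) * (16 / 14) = 96 / 49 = 1.96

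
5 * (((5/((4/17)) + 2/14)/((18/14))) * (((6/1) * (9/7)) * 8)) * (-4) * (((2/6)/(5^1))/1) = -9584/7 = -1369.14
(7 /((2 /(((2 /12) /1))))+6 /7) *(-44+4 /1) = -1210 /21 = -57.62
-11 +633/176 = -7.40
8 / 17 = 0.47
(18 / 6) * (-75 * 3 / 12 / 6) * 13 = -975 / 8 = -121.88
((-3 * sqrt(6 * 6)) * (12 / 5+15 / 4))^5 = -1662409853522307 / 100000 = -16624098535.22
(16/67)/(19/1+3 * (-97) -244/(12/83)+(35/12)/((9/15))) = -576/4714991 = -0.00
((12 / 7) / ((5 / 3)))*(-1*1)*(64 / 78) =-384 / 455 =-0.84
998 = 998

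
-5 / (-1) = 5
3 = 3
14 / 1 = 14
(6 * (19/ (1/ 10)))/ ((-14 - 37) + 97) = 570/ 23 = 24.78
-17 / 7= -2.43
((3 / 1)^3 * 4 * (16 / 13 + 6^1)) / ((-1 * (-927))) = 1128 / 1339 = 0.84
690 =690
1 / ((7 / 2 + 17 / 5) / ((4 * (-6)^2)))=480 / 23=20.87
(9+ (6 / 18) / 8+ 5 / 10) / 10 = 229 / 240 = 0.95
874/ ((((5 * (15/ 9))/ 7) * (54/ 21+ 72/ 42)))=21413/ 125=171.30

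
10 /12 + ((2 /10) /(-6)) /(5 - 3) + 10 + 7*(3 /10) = 155 /12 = 12.92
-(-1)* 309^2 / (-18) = -10609 / 2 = -5304.50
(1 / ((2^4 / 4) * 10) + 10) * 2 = 401 / 20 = 20.05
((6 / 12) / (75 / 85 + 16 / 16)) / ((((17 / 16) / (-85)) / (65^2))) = -359125 / 4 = -89781.25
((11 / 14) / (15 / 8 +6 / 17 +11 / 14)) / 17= 44 / 2869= 0.02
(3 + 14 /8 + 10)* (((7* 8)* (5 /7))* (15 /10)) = 885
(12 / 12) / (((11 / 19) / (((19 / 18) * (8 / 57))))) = 76 / 297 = 0.26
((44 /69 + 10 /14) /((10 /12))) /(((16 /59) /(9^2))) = 3120687 /6440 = 484.58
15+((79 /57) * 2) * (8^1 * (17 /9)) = 29183 /513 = 56.89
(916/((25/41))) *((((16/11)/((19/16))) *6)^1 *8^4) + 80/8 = 236281973786/5225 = 45221430.39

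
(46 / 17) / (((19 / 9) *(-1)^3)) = -414 / 323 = -1.28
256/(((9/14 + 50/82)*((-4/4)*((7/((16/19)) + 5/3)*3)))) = -2351104/344401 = -6.83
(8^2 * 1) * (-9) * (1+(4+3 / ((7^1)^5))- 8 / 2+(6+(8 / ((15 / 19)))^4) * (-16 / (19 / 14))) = 128687425344252032 / 1796248125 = 71642343.59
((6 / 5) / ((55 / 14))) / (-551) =-84 / 151525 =-0.00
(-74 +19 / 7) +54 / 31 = -15091 / 217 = -69.54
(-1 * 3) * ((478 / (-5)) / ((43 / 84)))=120456 / 215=560.26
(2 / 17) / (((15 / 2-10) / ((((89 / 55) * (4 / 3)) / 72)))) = -178 / 126225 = -0.00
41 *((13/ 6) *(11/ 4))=5863/ 24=244.29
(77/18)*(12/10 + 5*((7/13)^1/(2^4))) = 5.85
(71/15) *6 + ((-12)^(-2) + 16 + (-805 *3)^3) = -10141072798027/720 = -14084823330.59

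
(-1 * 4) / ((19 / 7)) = -28 / 19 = -1.47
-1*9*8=-72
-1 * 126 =-126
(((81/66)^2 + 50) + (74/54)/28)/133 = 2358029/6083154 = 0.39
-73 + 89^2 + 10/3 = 23554/3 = 7851.33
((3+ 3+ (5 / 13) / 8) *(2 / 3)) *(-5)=-3145 / 156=-20.16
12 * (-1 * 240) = -2880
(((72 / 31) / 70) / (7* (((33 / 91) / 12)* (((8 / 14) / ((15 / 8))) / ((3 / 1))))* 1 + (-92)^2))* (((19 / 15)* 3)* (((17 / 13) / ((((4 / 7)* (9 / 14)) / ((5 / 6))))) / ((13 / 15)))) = 712215 / 13968047704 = 0.00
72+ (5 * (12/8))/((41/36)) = 3222/41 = 78.59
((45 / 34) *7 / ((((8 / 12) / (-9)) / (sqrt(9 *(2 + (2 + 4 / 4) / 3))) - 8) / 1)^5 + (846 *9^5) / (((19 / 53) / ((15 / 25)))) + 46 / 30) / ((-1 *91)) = -308891761374786341218454372267397050887 / 336195023262785676622349001754896 - 700285977691544491038405 *sqrt(3) / 43814890249786604472085584188608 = -918787.43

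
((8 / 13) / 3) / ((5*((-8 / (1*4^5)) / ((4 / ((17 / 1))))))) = -1.24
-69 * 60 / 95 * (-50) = 41400 / 19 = 2178.95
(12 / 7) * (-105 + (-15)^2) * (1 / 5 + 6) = 8928 / 7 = 1275.43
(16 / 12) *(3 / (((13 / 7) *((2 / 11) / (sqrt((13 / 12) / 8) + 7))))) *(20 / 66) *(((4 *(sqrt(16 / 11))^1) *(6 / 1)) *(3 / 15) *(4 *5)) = 3062.30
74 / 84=37 / 42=0.88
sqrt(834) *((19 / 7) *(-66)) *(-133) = 23826 *sqrt(834) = 688072.44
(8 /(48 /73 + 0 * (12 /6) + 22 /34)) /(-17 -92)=-9928 /176471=-0.06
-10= -10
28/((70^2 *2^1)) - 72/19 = -25181/6650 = -3.79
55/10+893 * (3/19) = 293/2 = 146.50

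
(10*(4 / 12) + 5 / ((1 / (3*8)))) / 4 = 185 / 6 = 30.83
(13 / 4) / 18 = 0.18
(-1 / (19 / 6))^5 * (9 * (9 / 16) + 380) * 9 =-26948214 / 2476099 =-10.88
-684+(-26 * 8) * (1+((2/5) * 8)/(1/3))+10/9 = -129946/45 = -2887.69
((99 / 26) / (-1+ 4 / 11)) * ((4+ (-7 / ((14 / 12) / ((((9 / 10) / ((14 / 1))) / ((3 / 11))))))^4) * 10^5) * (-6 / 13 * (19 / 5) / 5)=23848397065746 / 14201915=1679238.12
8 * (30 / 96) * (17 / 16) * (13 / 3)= 1105 / 96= 11.51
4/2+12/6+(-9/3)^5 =-239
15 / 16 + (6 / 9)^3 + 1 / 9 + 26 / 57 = 14783 / 8208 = 1.80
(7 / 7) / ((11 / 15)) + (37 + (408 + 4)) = 4954 / 11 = 450.36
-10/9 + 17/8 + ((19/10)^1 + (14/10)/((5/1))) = 5749/1800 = 3.19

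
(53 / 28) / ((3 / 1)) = 53 / 84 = 0.63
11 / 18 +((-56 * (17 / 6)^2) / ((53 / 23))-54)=-237049 / 954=-248.48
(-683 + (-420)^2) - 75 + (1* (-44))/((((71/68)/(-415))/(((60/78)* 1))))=174534366/923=189094.65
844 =844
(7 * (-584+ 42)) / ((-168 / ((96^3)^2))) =17677280083968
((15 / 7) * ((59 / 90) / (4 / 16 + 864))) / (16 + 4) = 0.00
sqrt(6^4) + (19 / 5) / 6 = 1099 / 30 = 36.63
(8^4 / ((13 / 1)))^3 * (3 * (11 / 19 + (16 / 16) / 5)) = 15255723835392 / 208715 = 73093567.00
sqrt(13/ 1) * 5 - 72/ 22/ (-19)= 36/ 209 + 5 * sqrt(13)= 18.20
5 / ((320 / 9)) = 9 / 64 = 0.14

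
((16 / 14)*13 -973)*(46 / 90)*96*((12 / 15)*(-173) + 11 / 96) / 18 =10239382397 / 28350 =361177.51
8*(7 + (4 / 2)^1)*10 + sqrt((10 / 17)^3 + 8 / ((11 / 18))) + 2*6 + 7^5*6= 101577.65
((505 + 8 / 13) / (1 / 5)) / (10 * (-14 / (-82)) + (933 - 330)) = 1347465 / 322309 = 4.18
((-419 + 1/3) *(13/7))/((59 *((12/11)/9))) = -44902/413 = -108.72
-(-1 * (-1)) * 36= -36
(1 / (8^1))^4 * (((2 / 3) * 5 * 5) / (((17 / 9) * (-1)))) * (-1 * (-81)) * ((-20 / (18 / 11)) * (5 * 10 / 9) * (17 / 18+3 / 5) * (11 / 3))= 67.09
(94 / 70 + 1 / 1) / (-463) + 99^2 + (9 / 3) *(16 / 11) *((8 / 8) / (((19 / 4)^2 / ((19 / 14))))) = 4742191381 / 483835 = 9801.26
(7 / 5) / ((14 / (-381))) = -381 / 10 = -38.10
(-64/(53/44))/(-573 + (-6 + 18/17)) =47872/520725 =0.09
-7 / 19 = -0.37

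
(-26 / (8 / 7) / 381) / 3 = -91 / 4572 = -0.02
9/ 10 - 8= -71/ 10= -7.10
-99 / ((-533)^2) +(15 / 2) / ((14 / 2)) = 4259949 / 3977246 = 1.07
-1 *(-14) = 14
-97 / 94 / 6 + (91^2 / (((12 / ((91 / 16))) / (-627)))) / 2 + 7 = -22206860567 / 18048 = -1230433.32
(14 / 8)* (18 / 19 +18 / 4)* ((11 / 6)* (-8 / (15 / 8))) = -7084 / 95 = -74.57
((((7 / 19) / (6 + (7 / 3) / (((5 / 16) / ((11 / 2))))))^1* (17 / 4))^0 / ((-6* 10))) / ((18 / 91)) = -91 / 1080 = -0.08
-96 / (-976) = 6 / 61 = 0.10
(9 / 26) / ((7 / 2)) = 9 / 91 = 0.10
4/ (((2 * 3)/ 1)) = 2/ 3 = 0.67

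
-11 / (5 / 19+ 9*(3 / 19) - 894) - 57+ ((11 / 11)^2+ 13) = -728813 / 16954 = -42.99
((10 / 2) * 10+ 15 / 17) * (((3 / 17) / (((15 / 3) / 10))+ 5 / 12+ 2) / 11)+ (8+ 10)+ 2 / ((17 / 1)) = 30.93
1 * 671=671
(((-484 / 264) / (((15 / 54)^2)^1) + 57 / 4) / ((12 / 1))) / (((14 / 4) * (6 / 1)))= -317 / 8400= -0.04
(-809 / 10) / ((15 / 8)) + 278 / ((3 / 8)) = 52364 / 75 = 698.19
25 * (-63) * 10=-15750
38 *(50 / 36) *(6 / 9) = 950 / 27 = 35.19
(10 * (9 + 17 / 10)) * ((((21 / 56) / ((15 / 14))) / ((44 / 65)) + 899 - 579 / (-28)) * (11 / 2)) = 121303867 / 224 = 541535.12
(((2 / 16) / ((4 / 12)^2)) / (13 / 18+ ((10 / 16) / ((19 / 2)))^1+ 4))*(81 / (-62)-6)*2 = -697167 / 203050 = -3.43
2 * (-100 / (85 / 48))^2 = 1843200 / 289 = 6377.85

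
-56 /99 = -0.57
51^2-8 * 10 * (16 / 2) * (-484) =312361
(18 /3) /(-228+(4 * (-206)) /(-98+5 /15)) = -293 /10722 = -0.03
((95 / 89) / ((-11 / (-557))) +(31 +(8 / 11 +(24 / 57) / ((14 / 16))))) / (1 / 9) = 101083176 / 130207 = 776.33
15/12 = 1.25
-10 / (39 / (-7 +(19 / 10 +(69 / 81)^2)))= 2453 / 2187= 1.12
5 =5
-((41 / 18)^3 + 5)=-98081 / 5832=-16.82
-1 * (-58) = 58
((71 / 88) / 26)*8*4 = 142 / 143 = 0.99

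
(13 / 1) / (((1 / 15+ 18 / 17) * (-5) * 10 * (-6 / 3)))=663 / 5740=0.12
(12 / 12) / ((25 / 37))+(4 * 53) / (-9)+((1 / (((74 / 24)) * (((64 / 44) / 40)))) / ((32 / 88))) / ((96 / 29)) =-14.67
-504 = -504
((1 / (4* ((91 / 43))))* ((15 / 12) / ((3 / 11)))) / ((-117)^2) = 2365 / 59793552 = 0.00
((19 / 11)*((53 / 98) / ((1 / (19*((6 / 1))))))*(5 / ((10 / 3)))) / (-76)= -9063 / 4312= -2.10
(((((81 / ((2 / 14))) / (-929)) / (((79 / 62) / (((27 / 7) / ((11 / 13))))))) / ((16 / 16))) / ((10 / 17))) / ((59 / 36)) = -539392932 / 238153795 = -2.26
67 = 67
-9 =-9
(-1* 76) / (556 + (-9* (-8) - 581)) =-76 / 47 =-1.62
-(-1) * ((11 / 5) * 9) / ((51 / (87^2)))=249777 / 85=2938.55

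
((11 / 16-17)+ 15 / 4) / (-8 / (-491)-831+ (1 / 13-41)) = 427661 / 29682032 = 0.01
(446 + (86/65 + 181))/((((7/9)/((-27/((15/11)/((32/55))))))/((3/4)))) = -6979.77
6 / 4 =1.50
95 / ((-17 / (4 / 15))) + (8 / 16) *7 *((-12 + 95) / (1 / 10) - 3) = 2893.01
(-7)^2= 49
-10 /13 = -0.77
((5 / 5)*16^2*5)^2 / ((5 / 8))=2621440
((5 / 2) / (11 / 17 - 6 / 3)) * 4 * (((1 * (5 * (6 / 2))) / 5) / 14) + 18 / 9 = 67 / 161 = 0.42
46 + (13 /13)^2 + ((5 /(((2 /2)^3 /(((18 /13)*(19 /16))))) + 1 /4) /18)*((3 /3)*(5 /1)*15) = 51353 /624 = 82.30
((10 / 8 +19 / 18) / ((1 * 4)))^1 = 83 / 144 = 0.58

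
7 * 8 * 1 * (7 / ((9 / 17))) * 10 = 66640 / 9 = 7404.44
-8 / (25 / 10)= -16 / 5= -3.20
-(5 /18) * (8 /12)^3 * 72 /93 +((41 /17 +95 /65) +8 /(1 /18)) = 82024120 /554931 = 147.81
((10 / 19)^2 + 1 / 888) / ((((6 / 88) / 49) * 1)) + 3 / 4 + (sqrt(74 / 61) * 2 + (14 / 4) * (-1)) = 2 * sqrt(4514) / 61 + 94793215 / 480852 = 199.34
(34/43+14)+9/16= 10563/688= 15.35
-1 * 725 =-725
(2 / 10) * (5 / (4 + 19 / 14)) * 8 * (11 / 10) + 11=12.64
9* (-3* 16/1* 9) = -3888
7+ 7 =14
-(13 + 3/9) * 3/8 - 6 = -11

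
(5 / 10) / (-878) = -1 / 1756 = -0.00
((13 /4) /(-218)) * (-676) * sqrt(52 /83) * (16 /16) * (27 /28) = 59319 * sqrt(1079) /253316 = 7.69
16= 16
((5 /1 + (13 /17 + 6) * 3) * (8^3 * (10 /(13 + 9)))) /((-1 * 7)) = -1100800 /1309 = -840.95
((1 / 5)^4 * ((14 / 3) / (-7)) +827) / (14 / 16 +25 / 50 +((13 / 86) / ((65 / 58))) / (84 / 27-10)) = 16535843672 / 27101625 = 610.14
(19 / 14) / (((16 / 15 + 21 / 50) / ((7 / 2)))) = 1425 / 446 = 3.20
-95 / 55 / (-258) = 19 / 2838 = 0.01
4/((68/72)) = 72/17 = 4.24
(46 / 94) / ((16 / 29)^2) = 1.61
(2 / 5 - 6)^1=-28 / 5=-5.60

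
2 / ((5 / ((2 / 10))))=2 / 25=0.08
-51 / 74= -0.69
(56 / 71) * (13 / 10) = 364 / 355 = 1.03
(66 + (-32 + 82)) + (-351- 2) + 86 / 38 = -4460 / 19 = -234.74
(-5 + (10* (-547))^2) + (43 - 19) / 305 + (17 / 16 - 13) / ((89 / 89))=146013909729 / 4880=29920883.14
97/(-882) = -97/882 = -0.11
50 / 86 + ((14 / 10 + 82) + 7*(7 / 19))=353599 / 4085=86.56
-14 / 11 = -1.27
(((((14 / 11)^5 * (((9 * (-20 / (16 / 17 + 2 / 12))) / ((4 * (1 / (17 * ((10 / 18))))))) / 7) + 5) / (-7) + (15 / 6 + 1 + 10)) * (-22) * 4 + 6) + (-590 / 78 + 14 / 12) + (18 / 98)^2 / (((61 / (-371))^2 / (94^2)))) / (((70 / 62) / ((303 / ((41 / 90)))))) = 5039041128131449475019 / 1125460308039067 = 4477315.72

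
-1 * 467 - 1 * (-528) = 61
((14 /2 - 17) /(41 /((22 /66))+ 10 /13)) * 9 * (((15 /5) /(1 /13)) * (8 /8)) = -45630 /1609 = -28.36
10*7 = 70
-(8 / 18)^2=-16 / 81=-0.20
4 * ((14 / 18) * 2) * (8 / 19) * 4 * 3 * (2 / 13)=3584 / 741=4.84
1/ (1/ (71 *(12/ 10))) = 426/ 5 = 85.20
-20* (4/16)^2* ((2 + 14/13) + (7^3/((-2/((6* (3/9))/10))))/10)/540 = 0.00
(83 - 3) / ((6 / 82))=3280 / 3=1093.33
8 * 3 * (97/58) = 1164/29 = 40.14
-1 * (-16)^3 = 4096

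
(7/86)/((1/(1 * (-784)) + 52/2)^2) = 2151296/17865067627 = 0.00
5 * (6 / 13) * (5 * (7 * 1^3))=1050 / 13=80.77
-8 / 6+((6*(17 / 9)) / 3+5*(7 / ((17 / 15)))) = 5099 / 153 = 33.33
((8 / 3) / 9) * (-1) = -8 / 27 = -0.30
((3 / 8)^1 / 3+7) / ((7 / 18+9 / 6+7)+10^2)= 513 / 7840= 0.07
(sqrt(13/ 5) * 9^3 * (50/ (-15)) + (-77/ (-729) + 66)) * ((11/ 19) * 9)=530101/ 1539-48114 * sqrt(65)/ 19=-20071.74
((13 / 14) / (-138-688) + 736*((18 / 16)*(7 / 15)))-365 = 1237283 / 57820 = 21.40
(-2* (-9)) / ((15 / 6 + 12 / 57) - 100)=-684 / 3697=-0.19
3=3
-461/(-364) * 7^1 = 461/52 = 8.87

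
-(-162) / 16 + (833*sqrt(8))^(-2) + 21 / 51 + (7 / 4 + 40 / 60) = 26964731 / 2081667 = 12.95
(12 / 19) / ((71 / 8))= 96 / 1349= 0.07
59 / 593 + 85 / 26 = 51939 / 15418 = 3.37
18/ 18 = 1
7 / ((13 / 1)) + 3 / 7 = 88 / 91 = 0.97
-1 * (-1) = 1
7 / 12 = 0.58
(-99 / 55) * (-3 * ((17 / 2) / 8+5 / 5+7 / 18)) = 13.24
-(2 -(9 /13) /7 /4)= -719 /364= -1.98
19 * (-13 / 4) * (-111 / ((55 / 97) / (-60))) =-7978347 / 11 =-725304.27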